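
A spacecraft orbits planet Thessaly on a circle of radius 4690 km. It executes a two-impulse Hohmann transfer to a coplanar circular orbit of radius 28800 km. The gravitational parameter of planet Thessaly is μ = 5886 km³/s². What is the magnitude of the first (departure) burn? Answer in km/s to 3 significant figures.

Δv₁ = 0.349 km/s

Semi-major axis of the transfer orbit: a_t = (4690 + 28800)/2 = 16745 km.
Circular speed at r = 4690 km: v_c = √(μ/r) = 1.1203 km/s.
Vis-viva on the transfer ellipse at r = 4690 km gives v_t = √[μ(2/r − 1/a_t)] = 1.4692 km/s.
Δv₁ = |v_t − v_c| = |1.4692 − 1.1203| = 0.3489 km/s.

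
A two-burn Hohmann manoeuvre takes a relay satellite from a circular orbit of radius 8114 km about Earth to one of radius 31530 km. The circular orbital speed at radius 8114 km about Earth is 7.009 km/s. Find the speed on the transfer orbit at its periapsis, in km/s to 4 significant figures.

v = 8.840 km/s

From the circular-orbit relation v² = μ/r at r = 8114 km: μ = v²r = (7.009)² × 8114 = 3.98609×10^5 km³/s².
Transfer-ellipse semi-major axis a_t = (r₁ + r₂)/2 = (8114 + 31530)/2 = 19822 km.
The periapsis of the transfer ellipse is at r = 8114 km.
Vis-viva: v = √[μ(2/r − 1/a_t)] = √[3.98609×10^5 × (2/8114 − 1/19822)] = 8.840 km/s.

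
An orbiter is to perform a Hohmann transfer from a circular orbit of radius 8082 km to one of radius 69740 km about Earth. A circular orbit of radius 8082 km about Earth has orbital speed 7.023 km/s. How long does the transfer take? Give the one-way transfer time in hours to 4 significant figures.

t = 10.61 hours

From the circular-orbit relation v² = μ/r at r = 8082 km: μ = v²r = (7.023)² × 8082 = 3.98625×10^5 km³/s².
Semi-major axis of the transfer orbit: a_t = (8082 + 69740)/2 = 38911 km.
By Kepler's third law the transfer-orbit period is T = 2π√(a_t³/μ), so t = T/2 = 38190 s.
Converting: 38190 s ÷ 3600 s/hour = 10.61 hours.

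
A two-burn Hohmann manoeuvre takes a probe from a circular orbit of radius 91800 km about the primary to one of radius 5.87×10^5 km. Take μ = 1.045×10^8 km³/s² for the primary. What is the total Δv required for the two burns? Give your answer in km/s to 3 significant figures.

Semi-major axis of the transfer orbit: a_t = (91800 + 5.870×10^5)/2 = 3.394×10^5 km.
At r₁ the circular-orbit speed is v₁ = √(μ/r₁) = 33.739 km/s.
On the transfer ellipse at r₁, v² = μ(2/r − 1/a) gives v_p = √[μ(2/r₁ − 1/a_t)] = 44.371 km/s.
First burn Δv₁ = |v_p − v₁| = 10.632 km/s.
Circular speed at r₂: v₂ = √(μ/r₂) = 13.34256 km/s.
Transfer-orbit speed at r₂: v_a = √[μ(2/r₂ − 1/a_t)] = 6.939122 km/s.
Second burn Δv₂ = |v₂ − v_a| = 6.4034 km/s.
Total Δv = Δv₁ + Δv₂ = 17.04 km/s.

Δv = 17.0 km/s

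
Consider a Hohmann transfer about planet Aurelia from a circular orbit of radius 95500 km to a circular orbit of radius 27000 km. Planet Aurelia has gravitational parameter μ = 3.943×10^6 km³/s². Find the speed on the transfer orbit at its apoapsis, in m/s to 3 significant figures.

Semi-major axis of the transfer orbit: a_t = (95500 + 27000)/2 = 61250 km.
At apoapsis, r = 95500 km.
Vis-viva: v = √[μ(2/r − 1/a_t)] = √[3.943×10^6 × (2/95500 − 1/61250)] = 4.266 km/s.

v = 4270 m/s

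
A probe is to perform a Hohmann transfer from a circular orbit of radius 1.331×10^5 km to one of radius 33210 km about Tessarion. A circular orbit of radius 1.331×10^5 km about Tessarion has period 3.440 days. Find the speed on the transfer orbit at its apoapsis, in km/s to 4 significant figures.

From Kepler's third law T² = 4π²r³/μ at r = 1.331×10^5 km, T = 3.440 days = 3.440 × 86400 s = 2.97216×10^5 s: μ = 4π²r³/T² = 1.05378×10^6 km³/s².
The Hohmann ellipse has a_t = (r₁ + r₂)/2 = 83155 km.
The apoapsis of the transfer ellipse is at r = 1.331×10^5 km.
Applying v² = μ(2/r − 1/a_t): v = 1.778 km/s.

v = 1.778 km/s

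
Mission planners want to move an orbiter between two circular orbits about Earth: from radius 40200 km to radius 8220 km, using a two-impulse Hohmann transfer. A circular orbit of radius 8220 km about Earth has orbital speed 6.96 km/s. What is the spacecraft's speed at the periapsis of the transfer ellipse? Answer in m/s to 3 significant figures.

From the circular-orbit relation v² = μ/r at r = 8220 km: μ = v²r = (6.96)² × 8220 = 3.98190×10^5 km³/s².
Transfer-ellipse semi-major axis a_t = (r₁ + r₂)/2 = (40200 + 8220)/2 = 24210 km.
At periapsis, r = 8220 km.
From the vis-viva equation, v = √[μ(2/r − 1/a_t)] = 8.969 km/s.

v = 8970 m/s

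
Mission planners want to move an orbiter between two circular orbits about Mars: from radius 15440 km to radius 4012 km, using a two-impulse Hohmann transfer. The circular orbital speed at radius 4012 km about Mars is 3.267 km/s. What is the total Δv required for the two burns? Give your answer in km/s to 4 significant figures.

From the circular-orbit relation v² = μ/r at r = 4012 km: μ = v²r = (3.267)² × 4012 = 42821.2 km³/s².
Semi-major axis of the transfer orbit: a_t = (15440 + 4012)/2 = 9726 km.
At r₁ the circular-orbit speed is v₁ = √(μ/r₁) = 1.6654 km/s.
On the transfer ellipse at r₁, vis-viva equation gives v_a = √[μ(2/r₁ − 1/a_t)] = 1.0696 km/s.
First burn Δv₁ = |v_a − v₁| = 0.5958 km/s.
At r₂, v₂ = √(μ/r₂) = 3.2670 km/s.
Transfer-orbit speed at r₂: v_p = √[μ(2/r₂ − 1/a_t)] = 4.1163 km/s.
Second burn Δv₂ = |v₂ − v_p| = 0.8493 km/s.
Δv = Δv₁ + Δv₂ = 0.5958 + 0.8493 = 1.445 km/s.

Δv = 1.445 km/s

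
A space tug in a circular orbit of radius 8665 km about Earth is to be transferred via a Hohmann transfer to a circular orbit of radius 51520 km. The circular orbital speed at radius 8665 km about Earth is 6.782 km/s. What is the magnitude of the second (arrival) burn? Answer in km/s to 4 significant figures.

From the circular-orbit relation v² = μ/r at r = 8665 km: μ = v²r = (6.782)² × 8665 = 3.98551×10^5 km³/s².
The Hohmann ellipse has a_t = (r₁ + r₂)/2 = 30092.5 km.
On the circular orbit at r = 51520 km, v_c = √(μ/r) = 2.781 km/s.
Vis-viva on the transfer ellipse at r = 51520 km gives v_t = √[μ(2/r − 1/a_t)] = 1.492 km/s.
Δv₂ = |v_t − v_c| = |1.492 − 2.781| = 1.289 km/s.

Δv₂ = 1.289 km/s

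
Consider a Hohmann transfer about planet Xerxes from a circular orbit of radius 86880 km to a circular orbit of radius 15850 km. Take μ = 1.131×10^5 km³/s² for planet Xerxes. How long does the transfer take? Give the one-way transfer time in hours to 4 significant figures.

t = 30.21 hours

The Hohmann ellipse has a_t = (r₁ + r₂)/2 = 51365 km.
Transfer time t = π√(a_t³/μ) = π√((51365)³ / 1.131×10^5) = 1.0875×10^5 s.
Converting: 1.0875×10^5 s ÷ 3600 s/hour = 30.21 hours.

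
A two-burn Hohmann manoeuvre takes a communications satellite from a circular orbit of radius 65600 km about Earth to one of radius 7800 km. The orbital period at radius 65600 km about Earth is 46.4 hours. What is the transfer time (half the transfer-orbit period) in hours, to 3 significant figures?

From Kepler's third law T² = 4π²r³/μ at r = 65600 km, T = 46.4 hours = 46.4 × 3600 s = 1.6704×10^5 s: μ = 4π²r³/T² = 3.99420×10^5 km³/s².
Semi-major axis of the transfer orbit: a_t = (65600 + 7800)/2 = 36700 km.
Transfer time t = π√(a_t³/μ) = π√((36700)³ / 3.99420×10^5) = 34950 s.
Converting: 34950 s ÷ 3600 s/hour = 9.71 hours.

t = 9.71 hours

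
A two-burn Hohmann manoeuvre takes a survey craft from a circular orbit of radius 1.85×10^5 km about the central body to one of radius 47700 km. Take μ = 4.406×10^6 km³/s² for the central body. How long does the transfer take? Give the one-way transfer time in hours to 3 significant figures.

The Hohmann ellipse has a_t = (r₁ + r₂)/2 = 1.1635×10^5 km.
Transfer time t = π√(a_t³/μ) = π√((1.1635×10^5)³ / 4.406×10^6) = 59400 s.
Converting: 59400 s ÷ 3600 s/hour = 16.5 hours.

t = 16.5 hours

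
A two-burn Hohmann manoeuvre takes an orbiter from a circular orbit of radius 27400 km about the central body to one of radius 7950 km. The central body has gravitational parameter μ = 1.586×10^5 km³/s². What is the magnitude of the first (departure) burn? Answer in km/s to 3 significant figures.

Δv₁ = 0.792 km/s

Semi-major axis of the transfer orbit: a_t = (27400 + 7950)/2 = 17675 km.
On the circular orbit at r = 27400 km, v_c = √(μ/r) = 2.4059 km/s.
Vis-viva on the transfer ellipse at r = 27400 km gives v_t = √[μ(2/r − 1/a_t)] = 1.6135 km/s.
Δv₁ = |v_t − v_c| = |1.6135 − 2.4059| = 0.7924 km/s.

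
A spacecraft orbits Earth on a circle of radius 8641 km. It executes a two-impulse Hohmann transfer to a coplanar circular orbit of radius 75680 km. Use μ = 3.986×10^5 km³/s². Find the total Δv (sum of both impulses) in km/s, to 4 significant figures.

Δv = 3.564 km/s

Transfer-ellipse semi-major axis a_t = (r₁ + r₂)/2 = (8641 + 75680)/2 = 42160.5 km.
At r₁ the circular-orbit speed is v₁ = √(μ/r₁) = 6.792 km/s.
Transfer-orbit speed at r₁ (vis-viva equation): v_p = √[μ(2/r₁ − 1/a_t)] = 9.100 km/s.
First burn Δv₁ = |v_p − v₁| = 2.308 km/s.
Circular speed at r₂: v₂ = √(μ/r₂) = 2.295 km/s.
Transfer-orbit speed at r₂: v_a = √[μ(2/r₂ − 1/a_t)] = 1.039 km/s.
Second burn Δv₂ = |v₂ − v_a| = 1.256 km/s.
Δv = Δv₁ + Δv₂ = 2.308 + 1.256 = 3.564 km/s.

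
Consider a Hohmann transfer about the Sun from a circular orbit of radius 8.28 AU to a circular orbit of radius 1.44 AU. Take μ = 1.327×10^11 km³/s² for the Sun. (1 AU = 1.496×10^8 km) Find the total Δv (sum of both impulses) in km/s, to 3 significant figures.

In km: r₁ = 8.28 × 1.496×10^8 = 1.238688×10^9 km; r₂ = 1.44 × 1.496×10^8 = 2.15424×10^8 km.
The Hohmann ellipse has a_t = (r₁ + r₂)/2 = 7.27056×10^8 km.
Circular speed at r₁: v₁ = √(μ/r₁) = √(1.327×10^11/1.238688×10^9) = 10.35 km/s.
On the transfer ellipse at r₁, vis-viva equation gives v_a = √[μ(2/r₁ − 1/a_t)] = 5.634 km/s.
First burn Δv₁ = |v_a − v₁| = 4.716 km/s.
At r₂, v₂ = √(μ/r₂) = 24.8192 km/s.
Transfer-orbit speed at r₂: v_p = √[μ(2/r₂ − 1/a_t)] = 32.3956 km/s.
Second burn Δv₂ = |v₂ − v_p| = 7.576 km/s.
Total Δv = Δv₁ + Δv₂ = 12.29 km/s.

Δv = 12.3 km/s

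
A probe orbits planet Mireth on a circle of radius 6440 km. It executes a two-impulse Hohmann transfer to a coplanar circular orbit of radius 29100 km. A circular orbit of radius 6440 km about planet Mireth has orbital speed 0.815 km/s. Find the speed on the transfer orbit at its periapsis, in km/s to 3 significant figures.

v = 1.04 km/s

From the circular-orbit relation v² = μ/r at r = 6440 km: μ = v²r = (0.815)² × 6440 = 4277.61 km³/s².
The Hohmann ellipse has a_t = (r₁ + r₂)/2 = 17770 km.
At periapsis, r = 6440 km.
From the vis-viva equation, v = √[μ(2/r − 1/a_t)] = 1.043 km/s.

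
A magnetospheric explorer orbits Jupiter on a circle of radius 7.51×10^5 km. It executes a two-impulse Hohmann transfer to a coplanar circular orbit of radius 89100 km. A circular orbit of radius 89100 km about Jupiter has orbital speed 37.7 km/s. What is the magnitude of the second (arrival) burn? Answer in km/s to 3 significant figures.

From the circular-orbit relation v² = μ/r at r = 89100 km: μ = v²r = (37.7)² × 89100 = 1.26637×10^8 km³/s².
Semi-major axis of the transfer orbit: a_t = (7.510×10^5 + 89100)/2 = 4.2005×10^5 km.
On the circular orbit at r = 89100 km, v_c = √(μ/r) = 37.70 km/s.
Vis-viva on the transfer ellipse at r = 89100 km gives v_t = √[μ(2/r − 1/a_t)] = 50.41 km/s.
Δv₂ = |v_t − v_c| = |50.41 − 37.70| = 12.71 km/s.

Δv₂ = 12.7 km/s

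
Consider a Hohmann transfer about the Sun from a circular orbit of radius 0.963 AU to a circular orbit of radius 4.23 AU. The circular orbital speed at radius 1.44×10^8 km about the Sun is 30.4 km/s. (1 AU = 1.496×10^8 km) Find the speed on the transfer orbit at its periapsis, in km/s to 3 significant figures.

From the circular-orbit relation v² = μ/r at r = 1.44×10^8 km: μ = v²r = (30.4)² × 1.44×10^8 = 1.33079×10^11 km³/s².
In km: r₁ = 0.963 × 1.496×10^8 = 1.440648×10^8 km; r₂ = 4.23 × 1.496×10^8 = 6.32808×10^8 km.
Transfer-ellipse semi-major axis a_t = (r₁ + r₂)/2 = (1.440648×10^8 + 6.32808×10^8)/2 = 3.884364×10^8 km.
The periapsis of the transfer ellipse is at r = 1.440648×10^8 km.
Applying v² = μ(2/r − 1/a_t): v = 38.79 km/s.

v = 38.8 km/s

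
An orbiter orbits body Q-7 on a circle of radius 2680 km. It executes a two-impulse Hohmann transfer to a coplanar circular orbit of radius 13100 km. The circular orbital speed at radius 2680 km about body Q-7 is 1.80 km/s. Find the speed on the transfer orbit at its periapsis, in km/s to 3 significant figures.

From the circular-orbit relation v² = μ/r at r = 2680 km: μ = v²r = (1.80)² × 2680 = 8683.20 km³/s².
The Hohmann ellipse has a_t = (r₁ + r₂)/2 = 7890 km.
The periapsis of the transfer ellipse is at r = 2680 km.
Applying v² = μ(2/r − 1/a_t): v = 2.319 km/s.

v = 2.32 km/s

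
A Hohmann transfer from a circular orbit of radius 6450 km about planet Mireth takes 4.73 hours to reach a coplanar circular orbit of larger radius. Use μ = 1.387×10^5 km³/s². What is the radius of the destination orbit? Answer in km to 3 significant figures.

r₂ = 25500 km

Transfer time t = 4.73 hours = 17028 s, and t = π√(a_t³/μ).
So a_t = (μ t²/π²)^(1/3) = (1.387×10^5 × (17028)² / π²)^(1/3) = 15972 km.
Since a_t = (r₁ + r₂)/2, r₂ = 2a_t − r₁ = 2×15972 − 6450 = 25494 km.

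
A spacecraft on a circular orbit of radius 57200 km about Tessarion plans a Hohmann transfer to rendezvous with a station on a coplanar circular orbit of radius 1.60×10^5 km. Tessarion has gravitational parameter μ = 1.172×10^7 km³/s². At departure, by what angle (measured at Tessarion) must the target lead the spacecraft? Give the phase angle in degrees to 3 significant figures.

Transfer-ellipse semi-major axis a_t = (r₁ + r₂)/2 = (57200 + 1.600×10^5)/2 = 1.086×10^5 km.
Transfer time t = π√(a_t³/μ) = 32840 s.
Target angular speed ω₂ = √(μ/r₂³) = 5.349×10^-5 rad/s.
Angle swept by the target during transfer: ω₂·t = 1.757 rad = 100.7°.
The spacecraft traverses 180° on the transfer ellipse, so the target must lead by 180° − 100.7° = 79.3°.

φ = 79.3°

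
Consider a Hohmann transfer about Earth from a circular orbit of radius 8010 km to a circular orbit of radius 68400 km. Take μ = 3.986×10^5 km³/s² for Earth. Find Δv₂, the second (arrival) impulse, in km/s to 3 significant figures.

Transfer-ellipse semi-major axis a_t = (r₁ + r₂)/2 = (8010 + 68400)/2 = 38205 km.
Circular speed at r = 68400 km: v_c = √(μ/r) = 2.414 km/s.
Transfer-orbit speed at the same r (vis-viva, a = a_t): v_t = √[μ(2/r − 1/a_t)] = 1.105 km/s.
Δv₂ = |v_t − v_c| = |1.105 − 2.414| = 1.309 km/s.

Δv₂ = 1.31 km/s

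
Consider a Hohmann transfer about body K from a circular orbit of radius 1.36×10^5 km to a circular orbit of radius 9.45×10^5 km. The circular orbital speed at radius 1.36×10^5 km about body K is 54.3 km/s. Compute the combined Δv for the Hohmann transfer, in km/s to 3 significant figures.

Δv = 27.8 km/s

From the circular-orbit relation v² = μ/r at r = 1.36×10^5 km: μ = v²r = (54.3)² × 1.36×10^5 = 4.00995×10^8 km³/s².
The Hohmann ellipse has a_t = (r₁ + r₂)/2 = 5.405×10^5 km.
At r₁ the circular-orbit speed is v₁ = √(μ/r₁) = 54.30 km/s.
On the transfer ellipse at r₁, vis-viva equation gives v_p = √[μ(2/r₁ − 1/a_t)] = 71.80 km/s.
First burn Δv₁ = |v_p − v₁| = 17.50 km/s.
Circular speed at r₂: v₂ = √(μ/r₂) = 20.60 km/s.
Transfer-orbit speed at r₂: v_a = √[μ(2/r₂ − 1/a_t)] = 10.33 km/s.
Second burn Δv₂ = |v₂ − v_a| = 10.27 km/s.
Total Δv = Δv₁ + Δv₂ = 27.77 km/s.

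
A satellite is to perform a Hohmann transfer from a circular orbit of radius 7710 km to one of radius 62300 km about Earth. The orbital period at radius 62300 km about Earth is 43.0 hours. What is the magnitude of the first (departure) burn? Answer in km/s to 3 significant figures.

Δv₁ = 2.40 km/s

From Kepler's third law T² = 4π²r³/μ at r = 62300 km, T = 43.0 hours = 43.0 × 3600 s = 1.548×10^5 s: μ = 4π²r³/T² = 3.98366×10^5 km³/s².
Transfer-ellipse semi-major axis a_t = (r₁ + r₂)/2 = (7710 + 62300)/2 = 35005 km.
On the circular orbit at r = 7710 km, v_c = √(μ/r) = 7.188 km/s.
Transfer-orbit speed at the same r (vis-viva, a = a_t): v_t = √[μ(2/r − 1/a_t)] = 9.589 km/s.
Δv₁ = |v_t − v_c| = |9.589 − 7.188| = 2.401 km/s.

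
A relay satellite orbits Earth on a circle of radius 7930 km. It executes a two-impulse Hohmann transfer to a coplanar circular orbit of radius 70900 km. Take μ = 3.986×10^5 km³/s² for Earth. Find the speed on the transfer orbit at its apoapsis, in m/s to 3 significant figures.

Transfer-ellipse semi-major axis a_t = (r₁ + r₂)/2 = (7930 + 70900)/2 = 39415 km.
At apoapsis, r = 70900 km.
From the vis-viva equation, v = √[μ(2/r − 1/a_t)] = 1.064 km/s.

v = 1060 m/s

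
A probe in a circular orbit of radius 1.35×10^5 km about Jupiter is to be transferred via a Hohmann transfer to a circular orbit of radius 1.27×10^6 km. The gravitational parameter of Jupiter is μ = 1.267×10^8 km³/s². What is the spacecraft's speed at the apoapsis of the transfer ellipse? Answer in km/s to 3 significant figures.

v = 4.38 km/s

Transfer-ellipse semi-major axis a_t = (r₁ + r₂)/2 = (1.350×10^5 + 1.270×10^6)/2 = 7.025×10^5 km.
At apoapsis, r = 1.270×10^6 km.
From the vis-viva equation, v = √[μ(2/r − 1/a_t)] = 4.379 km/s.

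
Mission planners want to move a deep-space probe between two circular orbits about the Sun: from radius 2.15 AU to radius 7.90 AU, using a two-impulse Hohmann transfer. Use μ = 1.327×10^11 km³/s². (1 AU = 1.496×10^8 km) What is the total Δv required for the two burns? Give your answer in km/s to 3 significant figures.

Δv = 8.82 km/s

In km: r₁ = 2.15 × 1.496×10^8 = 3.2164×10^8 km; r₂ = 7.90 × 1.496×10^8 = 1.18184×10^9 km.
The Hohmann ellipse has a_t = (r₁ + r₂)/2 = 7.5174×10^8 km.
At r₁ the circular-orbit speed is v₁ = √(μ/r₁) = 20.312 km/s.
On the transfer ellipse at r₁, vis-viva gives v_p = √[μ(2/r₁ − 1/a_t)] = 25.468 km/s.
First burn Δv₁ = |v_p − v₁| = 5.156 km/s.
Circular speed at r₂: v₂ = √(μ/r₂) = 10.596 km/s.
Transfer-orbit speed at r₂: v_a = √[μ(2/r₂ − 1/a_t)] = 6.9312 km/s.
Second burn Δv₂ = |v₂ − v_a| = 3.665 km/s.
Δv = Δv₁ + Δv₂ = 5.156 + 3.665 = 8.821 km/s.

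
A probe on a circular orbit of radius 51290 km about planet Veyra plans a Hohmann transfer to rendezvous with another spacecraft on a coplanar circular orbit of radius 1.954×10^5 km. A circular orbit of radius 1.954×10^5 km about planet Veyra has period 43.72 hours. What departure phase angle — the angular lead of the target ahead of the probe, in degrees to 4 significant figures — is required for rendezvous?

φ = 89.72°

From Kepler's third law T² = 4π²r³/μ at r = 1.954×10^5 km, T = 43.72 hours = 43.72 × 3600 s = 1.57392×10^5 s: μ = 4π²r³/T² = 1.18896×10^7 km³/s².
Transfer-ellipse semi-major axis a_t = (r₁ + r₂)/2 = (51290 + 1.954×10^5)/2 = 1.23345×10^5 km.
The half-period of the transfer ellipse is t = π√(a_t³/μ) = 39470 s.
The target's mean motion on its circular orbit is ω₂ = √(μ/r₂³) = 3.992×10^-5 rad/s.
Angle swept by the target during transfer: ω₂·t = 1.5756 rad = 90.28°.
The probe traverses 180° on the transfer ellipse, so the target must lead by 180° − 90.28° = 89.72°.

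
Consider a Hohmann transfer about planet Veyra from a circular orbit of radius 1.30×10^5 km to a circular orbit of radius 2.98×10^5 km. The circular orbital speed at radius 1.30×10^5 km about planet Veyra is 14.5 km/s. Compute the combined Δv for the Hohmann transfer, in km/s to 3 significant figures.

Δv = 4.72 km/s

From the circular-orbit relation v² = μ/r at r = 1.30×10^5 km: μ = v²r = (14.5)² × 1.30×10^5 = 2.73325×10^7 km³/s².
Transfer-ellipse semi-major axis a_t = (r₁ + r₂)/2 = (1.300×10^5 + 2.980×10^5)/2 = 2.140×10^5 km.
At r₁ the circular-orbit speed is v₁ = √(μ/r₁) = 14.5000 km/s.
On the transfer ellipse at r₁, vis-viva equation gives v_p = √[μ(2/r₁ − 1/a_t)] = 17.1108 km/s.
First burn Δv₁ = |v_p − v₁| = 2.6108 km/s.
Circular speed at r₂: v₂ = √(μ/r₂) = 9.5770 km/s.
Transfer-orbit speed at r₂: v_a = √[μ(2/r₂ − 1/a_t)] = 7.4644 km/s.
Second burn Δv₂ = |v₂ − v_a| = 2.1126 km/s.
Δv = Δv₁ + Δv₂ = 2.6108 + 2.1126 = 4.723 km/s.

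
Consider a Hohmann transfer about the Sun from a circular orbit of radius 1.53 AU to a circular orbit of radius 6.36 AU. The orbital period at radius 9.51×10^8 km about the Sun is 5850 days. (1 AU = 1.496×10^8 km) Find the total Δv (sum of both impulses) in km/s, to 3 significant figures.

Δv = 11.0 km/s

From Kepler's third law T² = 4π²r³/μ at r = 9.51×10^8 km, T = 5850 days = 5850 × 86400 s = 5.0544×10^8 s: μ = 4π²r³/T² = 1.32911×10^11 km³/s².
In km: r₁ = 1.53 × 1.496×10^8 = 2.28888×10^8 km; r₂ = 6.36 × 1.496×10^8 = 9.51456×10^8 km.
The Hohmann ellipse has a_t = (r₁ + r₂)/2 = 5.90172×10^8 km.
Circular speed at r₁: v₁ = √(μ/r₁) = √(1.32911×10^11/2.28888×10^8) = 24.0974 km/s.
Transfer-orbit speed at r₁ (vis-viva): v_p = √[μ(2/r₁ − 1/a_t)] = 30.5967 km/s.
First burn Δv₁ = |v_p − v₁| = 6.499 km/s.
At r₂, v₂ = √(μ/r₂) = 11.82 km/s.
Transfer-orbit speed at r₂: v_a = √[μ(2/r₂ − 1/a_t)] = 7.361 km/s.
Second burn Δv₂ = |v₂ − v_a| = 4.459 km/s.
Δv = Δv₁ + Δv₂ = 6.499 + 4.459 = 10.96 km/s.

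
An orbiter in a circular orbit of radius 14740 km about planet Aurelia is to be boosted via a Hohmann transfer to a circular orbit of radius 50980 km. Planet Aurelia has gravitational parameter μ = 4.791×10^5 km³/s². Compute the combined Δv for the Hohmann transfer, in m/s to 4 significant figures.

Δv = 2412 m/s

Transfer-ellipse semi-major axis a_t = (r₁ + r₂)/2 = (14740 + 50980)/2 = 32860 km.
At r₁ the circular-orbit speed is v₁ = √(μ/r₁) = 5.701 km/s.
On the transfer ellipse at r₁, vis-viva equation gives v_p = √[μ(2/r₁ − 1/a_t)] = 7.101 km/s.
First burn Δv₁ = |v_p − v₁| = 1.400 km/s.
Circular speed at r₂: v₂ = √(μ/r₂) = 3.0656 km/s.
Transfer-orbit speed at r₂: v_a = √[μ(2/r₂ − 1/a_t)] = 2.0532 km/s.
Second burn Δv₂ = |v₂ − v_a| = 1.012 km/s.
Total Δv = Δv₁ + Δv₂ = 2.412 km/s.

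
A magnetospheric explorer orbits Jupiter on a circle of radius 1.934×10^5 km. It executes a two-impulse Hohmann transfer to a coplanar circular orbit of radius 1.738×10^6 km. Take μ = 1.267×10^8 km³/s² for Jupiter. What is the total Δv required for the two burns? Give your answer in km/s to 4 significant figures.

Transfer-ellipse semi-major axis a_t = (r₁ + r₂)/2 = (1.934×10^5 + 1.738×10^6)/2 = 9.657×10^5 km.
At r₁ the circular-orbit speed is v₁ = √(μ/r₁) = 25.595 km/s.
Transfer-orbit speed at r₁ (vis-viva equation): v_p = √[μ(2/r₁ − 1/a_t)] = 34.337 km/s.
First burn Δv₁ = |v_p − v₁| = 8.742 km/s.
Circular speed at r₂: v₂ = √(μ/r₂) = 8.538 km/s.
Transfer-orbit speed at r₂: v_a = √[μ(2/r₂ − 1/a_t)] = 3.821 km/s.
Second burn Δv₂ = |v₂ − v_a| = 4.717 km/s.
Δv = Δv₁ + Δv₂ = 8.742 + 4.717 = 13.46 km/s.

Δv = 13.46 km/s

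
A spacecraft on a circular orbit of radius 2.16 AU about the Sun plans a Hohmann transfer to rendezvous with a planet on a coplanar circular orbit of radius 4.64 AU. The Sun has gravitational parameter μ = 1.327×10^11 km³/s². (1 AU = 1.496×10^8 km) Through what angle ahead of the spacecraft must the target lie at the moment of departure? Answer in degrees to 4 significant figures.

In km: r₁ = 2.16 × 1.496×10^8 = 3.23136×10^8 km; r₂ = 4.64 × 1.496×10^8 = 6.94144×10^8 km.
The Hohmann ellipse has a_t = (r₁ + r₂)/2 = 5.0864×10^8 km.
Transfer time t = π√(a_t³/μ) = 9.8930×10^7 s.
Target angular speed ω₂ = √(μ/r₂³) = 1.9919×10^-8 rad/s.
Angle swept by the target during transfer: ω₂·t = 1.9706 rad = 112.91°.
The spacecraft traverses 180° on the transfer ellipse, so the target must lead by 180° − 112.91° = 67.09°.

φ = 67.09°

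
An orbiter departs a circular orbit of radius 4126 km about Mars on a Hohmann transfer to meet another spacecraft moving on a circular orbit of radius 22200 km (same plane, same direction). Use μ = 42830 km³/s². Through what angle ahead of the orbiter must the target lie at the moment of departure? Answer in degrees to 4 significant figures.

φ = 97.82°

The Hohmann ellipse has a_t = (r₁ + r₂)/2 = 13163 km.
Transfer time t = π√(a_t³/μ) = 22925 s.
The target's mean motion on its circular orbit is ω₂ = √(μ/r₂³) = 6.2567×10^-5 rad/s.
Angle swept by the target during transfer: ω₂·t = 1.4343 rad = 82.18°.
Arrival is 180° from departure on the ellipse, so φ = 180° − 82.18° = 97.82°.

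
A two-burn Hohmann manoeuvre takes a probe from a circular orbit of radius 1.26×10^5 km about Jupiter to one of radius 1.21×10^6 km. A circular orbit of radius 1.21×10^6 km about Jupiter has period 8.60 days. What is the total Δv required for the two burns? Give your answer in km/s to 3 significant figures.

From Kepler's third law T² = 4π²r³/μ at r = 1.21×10^6 km, T = 8.60 days = 8.60 × 86400 s = 7.4304×10^5 s: μ = 4π²r³/T² = 1.26675×10^8 km³/s².
Transfer-ellipse semi-major axis a_t = (r₁ + r₂)/2 = (1.260×10^5 + 1.210×10^6)/2 = 6.680×10^5 km.
At r₁ the circular-orbit speed is v₁ = √(μ/r₁) = 31.7074 km/s.
Transfer-orbit speed at r₁ (vis-viva equation): v_p = √[μ(2/r₁ − 1/a_t)] = 42.6742 km/s.
First burn Δv₁ = |v_p − v₁| = 10.9668 km/s.
Circular speed at r₂: v₂ = √(μ/r₂) = 10.231824 km/s.
Transfer-orbit speed at r₂: v_a = √[μ(2/r₂ − 1/a_t)] = 4.4437548 km/s.
Second burn Δv₂ = |v₂ − v_a| = 5.78807 km/s.
Δv = Δv₁ + Δv₂ = 10.9668 + 5.78807 = 16.75 km/s.

Δv = 16.8 km/s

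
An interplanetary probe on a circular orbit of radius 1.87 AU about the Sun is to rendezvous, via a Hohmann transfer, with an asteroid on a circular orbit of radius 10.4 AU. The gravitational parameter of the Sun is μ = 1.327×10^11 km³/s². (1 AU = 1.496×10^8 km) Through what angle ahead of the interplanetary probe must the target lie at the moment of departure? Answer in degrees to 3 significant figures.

In km: r₁ = 1.87 × 1.496×10^8 = 2.79752×10^8 km; r₂ = 10.4 × 1.496×10^8 = 1.55584×10^9 km.
Transfer-ellipse semi-major axis a_t = (r₁ + r₂)/2 = (2.79752×10^8 + 1.55584×10^9)/2 = 9.17796×10^8 km.
The half-period of the transfer ellipse is t = π√(a_t³/μ) = 2.39791×10^8 s.
Target angular speed ω₂ = √(μ/r₂³) = 5.93592×10^-9 rad/s.
Angle swept by the target during transfer: ω₂·t = 1.42338 rad = 81.554°.
Arrival is 180° from departure on the ellipse, so φ = 180° − 81.554° = 98.4°.

φ = 98.4°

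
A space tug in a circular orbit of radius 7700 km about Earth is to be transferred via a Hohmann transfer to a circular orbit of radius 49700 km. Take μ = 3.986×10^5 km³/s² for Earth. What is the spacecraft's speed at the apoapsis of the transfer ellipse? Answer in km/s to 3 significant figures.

v = 1.47 km/s

Semi-major axis of the transfer orbit: a_t = (7700 + 49700)/2 = 28700 km.
At apoapsis, r = 49700 km.
Applying v² = μ(2/r − 1/a_t): v = 1.467 km/s.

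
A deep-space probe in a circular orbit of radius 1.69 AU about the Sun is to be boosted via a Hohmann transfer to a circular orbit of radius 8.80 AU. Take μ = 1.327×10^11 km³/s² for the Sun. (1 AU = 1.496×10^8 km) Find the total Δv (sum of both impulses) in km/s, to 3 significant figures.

In km: r₁ = 1.69 × 1.496×10^8 = 2.52824×10^8 km; r₂ = 8.80 × 1.496×10^8 = 1.31648×10^9 km.
The Hohmann ellipse has a_t = (r₁ + r₂)/2 = 7.84652×10^8 km.
At r₁ the circular-orbit speed is v₁ = √(μ/r₁) = 22.910 km/s.
Transfer-orbit speed at r₁ (v² = μ(2/r − 1/a)): v_p = √[μ(2/r₁ − 1/a_t)] = 29.675 km/s.
First burn Δv₁ = |v_p − v₁| = 6.765 km/s.
Circular speed at r₂: v₂ = √(μ/r₂) = 10.04 km/s.
Transfer-orbit speed at r₂: v_a = √[μ(2/r₂ − 1/a_t)] = 5.699 km/s.
Second burn Δv₂ = |v₂ − v_a| = 4.341 km/s.
Δv = Δv₁ + Δv₂ = 6.765 + 4.341 = 11.11 km/s.

Δv = 11.1 km/s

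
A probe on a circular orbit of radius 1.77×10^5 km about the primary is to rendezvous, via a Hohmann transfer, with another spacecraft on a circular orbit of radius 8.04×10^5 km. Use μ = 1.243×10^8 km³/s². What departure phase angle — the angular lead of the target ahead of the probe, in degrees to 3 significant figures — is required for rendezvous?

The Hohmann ellipse has a_t = (r₁ + r₂)/2 = 4.905×10^5 km.
The half-period of the transfer ellipse is t = π√(a_t³/μ) = 96800 s.
The target's mean motion on its circular orbit is ω₂ = √(μ/r₂³) = 1.547×10^-5 rad/s.
Angle swept by the target during transfer: ω₂·t = 1.497 rad = 85.77°.
Arrival is 180° from departure on the ellipse, so φ = 180° − 85.77° = 94.2°.

φ = 94.2°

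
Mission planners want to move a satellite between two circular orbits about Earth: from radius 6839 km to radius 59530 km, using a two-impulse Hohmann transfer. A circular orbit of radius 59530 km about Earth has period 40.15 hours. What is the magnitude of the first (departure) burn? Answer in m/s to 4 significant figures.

From Kepler's third law T² = 4π²r³/μ at r = 59530 km, T = 40.15 hours = 40.15 × 3600 s = 1.4454×10^5 s: μ = 4π²r³/T² = 3.98650×10^5 km³/s².
Semi-major axis of the transfer orbit: a_t = (6839 + 59530)/2 = 33184.5 km.
On the circular orbit at r = 6839 km, v_c = √(μ/r) = 7.6348 km/s.
Transfer-orbit speed at the same r (vis-viva, a = a_t): v_t = √[μ(2/r − 1/a_t)] = 10.226 km/s.
Δv₁ = |v_t − v_c| = |10.226 − 7.6348| = 2.591 km/s.

Δv₁ = 2591 m/s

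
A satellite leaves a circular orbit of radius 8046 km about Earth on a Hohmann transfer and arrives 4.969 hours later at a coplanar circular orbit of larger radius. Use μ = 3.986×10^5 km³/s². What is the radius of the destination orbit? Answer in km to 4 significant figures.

r₂ = 38890 km

Transfer time t = 4.969 hours = 17888.4 s, and t = π√(a_t³/μ).
So a_t = (μ t²/π²)^(1/3) = (3.986×10^5 × (17888.4)² / π²)^(1/3) = 23467 km.
Since a_t = (r₁ + r₂)/2, r₂ = 2a_t − r₁ = 2×23467 − 8046 = 38888 km.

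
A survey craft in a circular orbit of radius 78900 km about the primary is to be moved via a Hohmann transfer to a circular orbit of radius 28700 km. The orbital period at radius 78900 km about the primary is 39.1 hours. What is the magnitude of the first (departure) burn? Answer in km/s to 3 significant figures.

Δv₁ = 0.950 km/s

From Kepler's third law T² = 4π²r³/μ at r = 78900 km, T = 39.1 hours = 39.1 × 3600 s = 1.4076×10^5 s: μ = 4π²r³/T² = 9.78661×10^5 km³/s².
Semi-major axis of the transfer orbit: a_t = (78900 + 28700)/2 = 53800 km.
Circular speed at r = 78900 km: v_c = √(μ/r) = 3.5219 km/s.
Vis-viva on the transfer ellipse at r = 78900 km gives v_t = √[μ(2/r − 1/a_t)] = 2.5723 km/s.
Δv₁ = |v_t − v_c| = |2.5723 − 3.5219| = 0.9496 km/s.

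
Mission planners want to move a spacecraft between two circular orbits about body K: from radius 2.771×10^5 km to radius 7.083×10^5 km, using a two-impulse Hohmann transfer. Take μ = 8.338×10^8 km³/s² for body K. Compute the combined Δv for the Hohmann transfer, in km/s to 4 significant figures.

The Hohmann ellipse has a_t = (r₁ + r₂)/2 = 4.927×10^5 km.
At r₁ the circular-orbit speed is v₁ = √(μ/r₁) = 54.85 km/s.
Transfer-orbit speed at r₁ (vis-viva equation): v_p = √[μ(2/r₁ − 1/a_t)] = 65.77 km/s.
First burn Δv₁ = |v_p − v₁| = 10.92 km/s.
Circular speed at r₂: v₂ = √(μ/r₂) = 34.31 km/s.
Transfer-orbit speed at r₂: v_a = √[μ(2/r₂ − 1/a_t)] = 25.73 km/s.
Second burn Δv₂ = |v₂ − v_a| = 8.580 km/s.
Δv = Δv₁ + Δv₂ = 10.92 + 8.580 = 19.50 km/s.

Δv = 19.50 km/s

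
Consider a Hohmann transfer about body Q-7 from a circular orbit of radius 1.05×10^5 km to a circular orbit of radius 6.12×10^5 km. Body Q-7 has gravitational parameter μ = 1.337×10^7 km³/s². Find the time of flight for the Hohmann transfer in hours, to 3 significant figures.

t = 51.2 hours

Transfer-ellipse semi-major axis a_t = (r₁ + r₂)/2 = (1.050×10^5 + 6.120×10^5)/2 = 3.585×10^5 km.
Transfer time t = π√(a_t³/μ) = π√((3.585×10^5)³ / 1.337×10^7) = 1.844×10^5 s.
Converting: 1.844×10^5 s ÷ 3600 s/hour = 51.2 hours.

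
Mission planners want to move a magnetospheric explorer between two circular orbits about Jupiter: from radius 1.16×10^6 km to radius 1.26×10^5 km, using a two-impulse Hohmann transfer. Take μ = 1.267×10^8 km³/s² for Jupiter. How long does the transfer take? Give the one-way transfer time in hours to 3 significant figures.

t = 40.0 hours

Semi-major axis of the transfer orbit: a_t = (1.160×10^6 + 1.260×10^5)/2 = 6.430×10^5 km.
Half the transfer-orbit period gives t = π√(a_t³/μ) = 1.439×10^5 s.
Converting: 1.439×10^5 s ÷ 3600 s/hour = 40.0 hours.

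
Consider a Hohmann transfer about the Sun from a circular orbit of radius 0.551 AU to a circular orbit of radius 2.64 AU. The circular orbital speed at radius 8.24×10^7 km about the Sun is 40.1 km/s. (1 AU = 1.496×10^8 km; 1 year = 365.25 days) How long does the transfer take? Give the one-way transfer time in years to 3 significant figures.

t = 1.01 years

From the circular-orbit relation v² = μ/r at r = 8.24×10^7 km: μ = v²r = (40.1)² × 8.24×10^7 = 1.32500×10^11 km³/s².
In km: r₁ = 0.551 × 1.496×10^8 = 8.24296×10^7 km; r₂ = 2.64 × 1.496×10^8 = 3.94944×10^8 km.
The Hohmann ellipse has a_t = (r₁ + r₂)/2 = 2.386868×10^8 km.
Half the transfer-orbit period gives t = π√(a_t³/μ) = 3.183×10^7 s.
Converting: 3.183×10^7 s ÷ 3.15576×10^7 s/year (365.25 × 86400) = 1.01 years.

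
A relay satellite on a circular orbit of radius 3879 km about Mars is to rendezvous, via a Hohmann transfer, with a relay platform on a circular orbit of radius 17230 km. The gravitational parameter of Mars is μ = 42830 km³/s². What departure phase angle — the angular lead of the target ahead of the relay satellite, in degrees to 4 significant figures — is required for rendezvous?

Transfer-ellipse semi-major axis a_t = (r₁ + r₂)/2 = (3879 + 17230)/2 = 10554.5 km.
Transfer time t = π√(a_t³/μ) = 16460 s.
The target's mean motion on its circular orbit is ω₂ = √(μ/r₂³) = 9.1505×10^-5 rad/s.
Angle swept by the target during transfer: ω₂·t = 1.5062 rad = 86.30°.
The relay satellite traverses 180° on the transfer ellipse, so the target must lead by 180° − 86.30° = 93.70°.

φ = 93.70°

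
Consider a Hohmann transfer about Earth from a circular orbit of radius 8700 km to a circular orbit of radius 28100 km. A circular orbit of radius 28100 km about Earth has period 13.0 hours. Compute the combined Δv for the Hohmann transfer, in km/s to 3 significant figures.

From Kepler's third law T² = 4π²r³/μ at r = 28100 km, T = 13.0 hours = 13.0 × 3600 s = 46800 s: μ = 4π²r³/T² = 3.99933×10^5 km³/s².
The Hohmann ellipse has a_t = (r₁ + r₂)/2 = 18400 km.
At r₁ the circular-orbit speed is v₁ = √(μ/r₁) = 6.780 km/s.
Transfer-orbit speed at r₁ (vis-viva): v_p = √[μ(2/r₁ − 1/a_t)] = 8.379 km/s.
First burn Δv₁ = |v_p − v₁| = 1.599 km/s.
Circular speed at r₂: v₂ = √(μ/r₂) = 3.77260 km/s.
Transfer-orbit speed at r₂: v_a = √[μ(2/r₂ − 1/a_t)] = 2.59413 km/s.
Second burn Δv₂ = |v₂ − v_a| = 1.178 km/s.
Total Δv = Δv₁ + Δv₂ = 2.777 km/s.

Δv = 2.78 km/s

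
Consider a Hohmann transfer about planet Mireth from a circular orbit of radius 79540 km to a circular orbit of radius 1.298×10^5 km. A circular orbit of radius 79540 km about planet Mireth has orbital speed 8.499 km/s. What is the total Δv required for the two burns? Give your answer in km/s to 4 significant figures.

From the circular-orbit relation v² = μ/r at r = 79540 km: μ = v²r = (8.499)² × 79540 = 5.74541×10^6 km³/s².
Transfer-ellipse semi-major axis a_t = (r₁ + r₂)/2 = (79540 + 1.298×10^5)/2 = 1.0467×10^5 km.
Circular speed at r₁: v₁ = √(μ/r₁) = √(5.74541×10^6/79540) = 8.4990 km/s.
Transfer-orbit speed at r₁ (v² = μ(2/r − 1/a)): v_p = √[μ(2/r₁ − 1/a_t)] = 9.4644 km/s.
First burn Δv₁ = |v_p − v₁| = 0.9654 km/s.
At r₂, v₂ = √(μ/r₂) = 6.6531 km/s.
Transfer-orbit speed at r₂: v_a = √[μ(2/r₂ − 1/a_t)] = 5.7997 km/s.
Second burn Δv₂ = |v₂ − v_a| = 0.8534 km/s.
Δv = Δv₁ + Δv₂ = 0.9654 + 0.8534 = 1.819 km/s.

Δv = 1.819 km/s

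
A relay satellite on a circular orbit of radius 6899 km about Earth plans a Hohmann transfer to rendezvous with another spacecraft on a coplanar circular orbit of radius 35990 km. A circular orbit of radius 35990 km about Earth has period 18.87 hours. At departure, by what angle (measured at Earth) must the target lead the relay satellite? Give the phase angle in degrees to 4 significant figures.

From Kepler's third law T² = 4π²r³/μ at r = 35990 km, T = 18.87 hours = 18.87 × 3600 s = 67932 s: μ = 4π²r³/T² = 3.98801×10^5 km³/s².
Transfer-ellipse semi-major axis a_t = (r₁ + r₂)/2 = (6899 + 35990)/2 = 21444.5 km.
Transfer time t = π√(a_t³/μ) = 15620 s.
The target's mean motion on its circular orbit is ω₂ = √(μ/r₂³) = 9.249×10^-5 rad/s.
Angle swept by the target during transfer: ω₂·t = 1.445 rad = 82.79°.
The relay satellite traverses 180° on the transfer ellipse, so the target must lead by 180° − 82.79° = 97.21°.

φ = 97.21°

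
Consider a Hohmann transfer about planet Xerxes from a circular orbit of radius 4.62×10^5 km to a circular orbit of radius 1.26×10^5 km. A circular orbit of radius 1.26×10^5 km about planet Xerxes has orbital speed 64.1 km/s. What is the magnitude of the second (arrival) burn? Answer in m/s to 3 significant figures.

Δv₂ = 16300 m/s

From the circular-orbit relation v² = μ/r at r = 1.26×10^5 km: μ = v²r = (64.1)² × 1.26×10^5 = 5.17710×10^8 km³/s².
Semi-major axis of the transfer orbit: a_t = (4.620×10^5 + 1.260×10^5)/2 = 2.940×10^5 km.
On the circular orbit at r = 1.260×10^5 km, v_c = √(μ/r) = 64.10 km/s.
Vis-viva on the transfer ellipse at r = 1.260×10^5 km gives v_t = √[μ(2/r − 1/a_t)] = 80.35 km/s.
Δv₂ = |v_t − v_c| = |80.35 − 64.10| = 16.25 km/s.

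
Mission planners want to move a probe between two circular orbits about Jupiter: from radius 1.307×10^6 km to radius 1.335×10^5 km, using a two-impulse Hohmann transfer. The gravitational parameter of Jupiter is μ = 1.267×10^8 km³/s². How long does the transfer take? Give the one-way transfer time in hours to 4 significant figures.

The Hohmann ellipse has a_t = (r₁ + r₂)/2 = 7.2025×10^5 km.
Transfer time t = π√(a_t³/μ) = π√((7.2025×10^5)³ / 1.267×10^8) = 1.706×10^5 s.
Converting: 1.706×10^5 s ÷ 3600 s/hour = 47.39 hours.

t = 47.39 hours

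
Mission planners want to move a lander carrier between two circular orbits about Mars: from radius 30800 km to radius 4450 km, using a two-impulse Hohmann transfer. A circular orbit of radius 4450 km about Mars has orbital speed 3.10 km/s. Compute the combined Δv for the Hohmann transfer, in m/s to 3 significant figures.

Δv = 1580 m/s

From the circular-orbit relation v² = μ/r at r = 4450 km: μ = v²r = (3.10)² × 4450 = 42764.5 km³/s².
Transfer-ellipse semi-major axis a_t = (r₁ + r₂)/2 = (30800 + 4450)/2 = 17625 km.
Circular speed at r₁: v₁ = √(μ/r₁) = √(42764.5/30800) = 1.1783 km/s.
Transfer-orbit speed at r₁ (vis-viva equation): v_a = √[μ(2/r₁ − 1/a_t)] = 0.59208 km/s.
First burn Δv₁ = |v_a − v₁| = 0.5862 km/s.
At r₂, v₂ = √(μ/r₂) = 3.100 km/s.
Transfer-orbit speed at r₂: v_p = √[μ(2/r₂ − 1/a_t)] = 4.098 km/s.
Second burn Δv₂ = |v₂ − v_p| = 0.9980 km/s.
Total Δv = Δv₁ + Δv₂ = 1.584 km/s.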